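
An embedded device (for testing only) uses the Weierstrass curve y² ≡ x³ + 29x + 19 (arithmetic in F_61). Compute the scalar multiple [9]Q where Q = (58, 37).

(15, 48)

Repeated addition: build up to 9Q.
2Q: tangent at (58, 37): λ = (3·58² + 29)/(2·37) ≡ 56/13. 13⁻¹ ≡ 47 (mod 61), so λ ≡ 56·47 ≡ 9.
  x = λ² - 58 - 58 = 81 - 116 ≡ 26; y = λ·(58 - 26) - 37 ≡ 7. → (26, 7)
3Q: (26, 7) + (58, 37). λ = (37 - 7)/(58 - 26) ≡ 30/32 mod 61. 32⁻¹ ≡ 21 (mod 61), so λ ≡ 20.
  x = λ² - 26 - 58 = 400 - 84 ≡ 11; y = λ·(26 - 11) - 7 ≡ 49. → (11, 49)
4Q: (11, 49) + (58, 37). λ = (37 - 49)/(58 - 11) ≡ 49/47 mod 61. 47⁻¹ ≡ 13 (mod 61), so λ ≡ 27.
  x = λ² - 11 - 58 = 729 - 69 ≡ 50; y = λ·(11 - 50) - 49 ≡ 57. → (50, 57)
5Q: (50, 57) + (58, 37). λ = (37 - 57)/(58 - 50) ≡ 41/8 mod 61. 8⁻¹ ≡ 23 (mod 61), so λ ≡ 28.
  x = λ² - 50 - 58 = 784 - 108 ≡ 5; y = λ·(50 - 5) - 57 ≡ 44. → (5, 44)
6Q: (5, 44) + (58, 37). λ = (37 - 44)/(58 - 5) ≡ 54/53 mod 61. 53⁻¹ ≡ 38 (mod 61), so λ ≡ 39.
  x = λ² - 5 - 58 = 1521 - 63 ≡ 55; y = λ·(5 - 55) - 44 ≡ 19. → (55, 19)
7Q: (55, 19) + (58, 37). λ = (37 - 19)/(58 - 55) ≡ 18/3 mod 61. 3⁻¹ ≡ 41 (mod 61), so λ ≡ 6.
  x = λ² - 55 - 58 = 36 - 113 ≡ 45; y = λ·(55 - 45) - 19 ≡ 41. → (45, 41)
8Q: (45, 41) + (58, 37). λ = (37 - 41)/(58 - 45) ≡ 57/13 mod 61. 13⁻¹ ≡ 47 (mod 61) since 13·47 = 611 ≡ 1, so λ ≡ 56.
  x = λ² - 45 - 58 = 3136 - 103 ≡ 44; y = λ·(45 - 44) - 41 ≡ 15. → (44, 15)
9Q: (44, 15) + (58, 37). λ = (37 - 15)/(58 - 44) ≡ 22/14 mod 61. 14⁻¹ ≡ 48 (mod 61) since 14·48 = 672 ≡ 1, so λ ≡ 19.
  x = λ² - 44 - 58 = 361 - 102 ≡ 15; y = λ·(44 - 15) - 15 ≡ 48. → (15, 48)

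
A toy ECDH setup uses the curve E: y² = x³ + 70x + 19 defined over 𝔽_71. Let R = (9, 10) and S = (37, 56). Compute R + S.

(9, 10) + (37, 56). λ = (56 - 10)/(37 - 9) ≡ 46/28 mod 71. 28⁻¹ ≡ 33 (mod 71), so λ ≡ 27.
  x = λ² - 9 - 37 = 729 - 46 ≡ 44; y = λ·(9 - 44) - 10 ≡ 39. → (44, 39)

(44, 39)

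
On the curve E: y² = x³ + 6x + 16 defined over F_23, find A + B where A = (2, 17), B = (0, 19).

(2, 17) + (0, 19). λ = (19 - 17)/(0 - 2) ≡ 2/21 mod 23. 21⁻¹ ≡ 11 (mod 23), so λ ≡ 22.
  x = λ² - 2 - 0 = 484 - 2 ≡ 22; y = λ·(2 - 22) - 17 ≡ 3. → (22, 3)

(22, 3)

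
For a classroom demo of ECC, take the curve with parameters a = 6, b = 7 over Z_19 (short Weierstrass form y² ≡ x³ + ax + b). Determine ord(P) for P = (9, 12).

8

2P: tangent at (9, 12): λ = (3·9² + 6)/(2·12) ≡ 2/5. 5⁻¹ ≡ 4 (mod 19) since 5·4 = 20 ≡ 1, so λ ≡ 2·4 ≡ 8.
  x = λ² - 9 - 9 = 64 - 18 ≡ 8; y = λ·(9 - 8) - 12 ≡ 15. → (8, 15)
3P: (8, 15) + (9, 12). λ = (12 - 15)/(9 - 8) ≡ 16/1 mod 19. 1⁻¹ ≡ 1 (mod 19) since 1·1 = 1 ≡ 1, so λ ≡ 16.
  x = λ² - 8 - 9 = 256 - 17 ≡ 11; y = λ·(8 - 11) - 15 ≡ 13. → (11, 13)
4P: (11, 13) + (9, 12). λ = (12 - 13)/(9 - 11) ≡ 18/17 mod 19. 17⁻¹ ≡ 9 (mod 19), so λ ≡ 10.
  x = λ² - 11 - 9 = 100 - 20 ≡ 4; y = λ·(11 - 4) - 13 ≡ 0. → (4, 0)
5P: (4, 0) + (9, 12). λ = (12 - 0)/(9 - 4) ≡ 12/5 mod 19. 5⁻¹ ≡ 4 (mod 19), so λ ≡ 10.
  x = λ² - 4 - 9 = 100 - 13 ≡ 11; y = λ·(4 - 11) - 0 ≡ 6. → (11, 6)
6P: (11, 6) + (9, 12). λ = (12 - 6)/(9 - 11) ≡ 6/17 mod 19. 17⁻¹ ≡ 9 (mod 19), so λ ≡ 16.
  x = λ² - 11 - 9 = 256 - 20 ≡ 8; y = λ·(11 - 8) - 6 ≡ 4. → (8, 4)
7P: (8, 4) + (9, 12). λ = (12 - 4)/(9 - 8) ≡ 8/1 mod 19. 1⁻¹ ≡ 1 (mod 19) since 1·1 = 1 ≡ 1, so λ ≡ 8.
  x = λ² - 8 - 9 = 64 - 17 ≡ 9; y = λ·(8 - 9) - 4 ≡ 7. → (9, 7)
8P: (9, 7) + (9, 12): same x and y₁ ≡ -y₂, so the sum is O.
8P = O, so the order is 8.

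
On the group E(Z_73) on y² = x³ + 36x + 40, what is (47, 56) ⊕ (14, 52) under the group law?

(47, 56) + (14, 52). λ = (52 - 56)/(14 - 47) ≡ 69/40 mod 73. 40⁻¹ ≡ 42 (mod 73), so λ ≡ 51.
  x = λ² - 47 - 14 = 2601 - 61 ≡ 58; y = λ·(47 - 58) - 56 ≡ 40. → (58, 40)

(58, 40)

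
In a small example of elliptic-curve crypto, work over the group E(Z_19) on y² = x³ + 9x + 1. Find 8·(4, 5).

(16, 2)

Write G = (4, 5).
Double-and-add on 8 = (1000)₂. Start with G = (4, 5) for the leading 1-bit.
double: tangent at (4, 5): λ = (3·4² + 9)/(2·5) ≡ 0/10. 10⁻¹ ≡ 2 (mod 19), so λ ≡ 0·2 ≡ 0.
  x = λ² - 4 - 4 = 0 - 8 ≡ 11; y = λ·(4 - 11) - 5 ≡ 14. → (11, 14)
double: tangent at (11, 14): λ = (3·11² + 9)/(2·14) ≡ 11/9. 9⁻¹ ≡ 17 (mod 19), so λ ≡ 11·17 ≡ 16.
  x = λ² - 11 - 11 = 256 - 22 ≡ 6; y = λ·(11 - 6) - 14 ≡ 9. → (6, 9)
double: tangent at (6, 9): λ = (3·6² + 9)/(2·9) ≡ 3/18. 18⁻¹ ≡ 18 (mod 19) since 18·18 = 324 ≡ 1, so λ ≡ 3·18 ≡ 16.
  x = λ² - 6 - 6 = 256 - 12 ≡ 16; y = λ·(6 - 16) - 9 ≡ 2. → (16, 2)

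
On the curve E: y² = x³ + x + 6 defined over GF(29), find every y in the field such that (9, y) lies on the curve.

x³ + 1x + 6 = 744 ≡ 19 (mod 29).
19 is a non-residue mod 29; no y exists.

none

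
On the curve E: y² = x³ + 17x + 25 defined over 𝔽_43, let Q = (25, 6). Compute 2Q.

(36, 37)

tangent at (25, 6): λ = (3·25² + 17)/(2·6) ≡ 0/12. 12⁻¹ ≡ 18 (mod 43), so λ ≡ 0·18 ≡ 0.
  x = λ² - 25 - 25 = 0 - 50 ≡ 36; y = λ·(25 - 36) - 6 ≡ 37. → (36, 37)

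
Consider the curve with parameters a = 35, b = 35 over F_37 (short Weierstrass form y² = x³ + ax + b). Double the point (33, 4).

(11, 30)

tangent at (33, 4): λ = (3·33² + 35)/(2·4) ≡ 9/8. 8⁻¹ ≡ 14 (mod 37), so λ ≡ 9·14 ≡ 15.
  x = λ² - 33 - 33 = 225 - 66 ≡ 11; y = λ·(33 - 11) - 4 ≡ 30. → (11, 30)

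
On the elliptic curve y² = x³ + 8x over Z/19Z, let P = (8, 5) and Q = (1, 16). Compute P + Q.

(8, 5) + (1, 16). λ = (16 - 5)/(1 - 8) ≡ 11/12 mod 19. 12⁻¹ ≡ 8 (mod 19), so λ ≡ 12.
  x = λ² - 8 - 1 = 144 - 9 ≡ 2; y = λ·(8 - 2) - 5 ≡ 10. → (2, 10)

(2, 10)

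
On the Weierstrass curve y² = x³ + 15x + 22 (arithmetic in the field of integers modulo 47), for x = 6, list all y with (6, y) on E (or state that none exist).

none

x³ + 15x + 22 = 328 ≡ 46 (mod 47).
46 is a non-residue mod 47; no y exists.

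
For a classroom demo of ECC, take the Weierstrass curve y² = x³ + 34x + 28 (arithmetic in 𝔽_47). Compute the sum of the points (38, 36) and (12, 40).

(38, 36) + (12, 40). λ = (40 - 36)/(12 - 38) ≡ 4/21 mod 47. 21⁻¹ ≡ 9 (mod 47), so λ ≡ 36.
  x = λ² - 38 - 12 = 1296 - 50 ≡ 24; y = λ·(38 - 24) - 36 ≡ 45. → (24, 45)

(24, 45)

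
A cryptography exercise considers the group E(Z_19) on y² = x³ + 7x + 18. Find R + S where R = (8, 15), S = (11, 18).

(1, 11)

(8, 15) + (11, 18). λ = (18 - 15)/(11 - 8) ≡ 3/3 mod 19. 3⁻¹ ≡ 13 (mod 19) since 3·13 = 39 ≡ 1, so λ ≡ 1.
  x = λ² - 8 - 11 = 1 - 19 ≡ 1; y = λ·(8 - 1) - 15 ≡ 11. → (1, 11)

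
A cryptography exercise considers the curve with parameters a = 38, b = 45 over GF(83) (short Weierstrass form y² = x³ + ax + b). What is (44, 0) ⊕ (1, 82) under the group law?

(20, 16)

(44, 0) + (1, 82). λ = (82 - 0)/(1 - 44) ≡ 82/40 mod 83. 40⁻¹ ≡ 27 (mod 83) since 40·27 = 1080 ≡ 1, so λ ≡ 56.
  x = λ² - 44 - 1 = 3136 - 45 ≡ 20; y = λ·(44 - 20) - 0 ≡ 16. → (20, 16)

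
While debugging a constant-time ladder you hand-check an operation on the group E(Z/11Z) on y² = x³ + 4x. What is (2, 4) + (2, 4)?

tangent at (2, 4): λ = (3·2² + 4)/(2·4) ≡ 5/8. 8⁻¹ ≡ 7 (mod 11), so λ ≡ 5·7 ≡ 2.
  x = λ² - 2 - 2 = 4 - 4 ≡ 0; y = λ·(2 - 0) - 4 ≡ 0. → (0, 0)

(0, 0)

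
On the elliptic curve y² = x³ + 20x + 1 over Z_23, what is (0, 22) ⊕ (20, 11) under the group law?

(19, 8)

(0, 22) + (20, 11). λ = (11 - 22)/(20 - 0) ≡ 12/20 mod 23. 20⁻¹ ≡ 15 (mod 23), so λ ≡ 19.
  x = λ² - 0 - 20 = 361 - 20 ≡ 19; y = λ·(0 - 19) - 22 ≡ 8. → (19, 8)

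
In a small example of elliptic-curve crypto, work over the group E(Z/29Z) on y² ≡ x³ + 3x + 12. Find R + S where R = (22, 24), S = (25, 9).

(7, 17)

(22, 24) + (25, 9). λ = (9 - 24)/(25 - 22) ≡ 14/3 mod 29. 3⁻¹ ≡ 10 (mod 29) since 3·10 = 30 ≡ 1, so λ ≡ 24.
  x = λ² - 22 - 25 = 576 - 47 ≡ 7; y = λ·(22 - 7) - 24 ≡ 17. → (7, 17)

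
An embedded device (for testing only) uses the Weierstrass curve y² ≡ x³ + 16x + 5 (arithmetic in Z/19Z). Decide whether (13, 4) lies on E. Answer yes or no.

yes

y² = 4² ≡ 16; x³ + 16x + 5 = 2410 ≡ 16 (mod 19). 16 = 16.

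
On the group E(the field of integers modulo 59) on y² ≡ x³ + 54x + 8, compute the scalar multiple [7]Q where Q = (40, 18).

(44, 37)

Double-and-add on 7 = (111)₂. Start with Q = (40, 18) for the leading 1-bit.
double: tangent at (40, 18): λ = (3·40² + 54)/(2·18) ≡ 16/36. 36⁻¹ ≡ 41 (mod 59) since 36·41 = 1476 ≡ 1, so λ ≡ 16·41 ≡ 7.
  x = λ² - 40 - 40 = 49 - 80 ≡ 28; y = λ·(40 - 28) - 18 ≡ 7. → (28, 7)
add Q: (28, 7) + (40, 18). λ = (18 - 7)/(40 - 28) ≡ 11/12 mod 59. 12⁻¹ ≡ 5 (mod 59), so λ ≡ 55.
  x = λ² - 28 - 40 = 3025 - 68 ≡ 7; y = λ·(28 - 7) - 7 ≡ 27. → (7, 27)
double: tangent at (7, 27): λ = (3·7² + 54)/(2·27) ≡ 24/54. 54⁻¹ ≡ 47 (mod 59) since 54·47 = 2538 ≡ 1, so λ ≡ 24·47 ≡ 7.
  x = λ² - 7 - 7 = 49 - 14 ≡ 35; y = λ·(7 - 35) - 27 ≡ 13. → (35, 13)
add Q: (35, 13) + (40, 18). λ = (18 - 13)/(40 - 35) ≡ 5/5 mod 59. 5⁻¹ ≡ 12 (mod 59), so λ ≡ 1.
  x = λ² - 35 - 40 = 1 - 75 ≡ 44; y = λ·(35 - 44) - 13 ≡ 37. → (44, 37)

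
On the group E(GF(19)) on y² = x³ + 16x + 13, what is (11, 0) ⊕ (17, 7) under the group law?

(14, 6)

(11, 0) + (17, 7). λ = (7 - 0)/(17 - 11) ≡ 7/6 mod 19. 6⁻¹ ≡ 16 (mod 19), so λ ≡ 17.
  x = λ² - 11 - 17 = 289 - 28 ≡ 14; y = λ·(11 - 14) - 0 ≡ 6. → (14, 6)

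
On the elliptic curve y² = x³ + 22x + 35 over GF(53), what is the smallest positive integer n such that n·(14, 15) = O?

7

2P: tangent at (14, 15): λ = (3·14² + 22)/(2·15) ≡ 27/30. 30⁻¹ ≡ 23 (mod 53), so λ ≡ 27·23 ≡ 38.
  x = λ² - 14 - 14 = 1444 - 28 ≡ 38; y = λ·(14 - 38) - 15 ≡ 27. → (38, 27)
3P: (38, 27) + (14, 15). λ = (15 - 27)/(14 - 38) ≡ 41/29 mod 53. 29⁻¹ ≡ 11 (mod 53) since 29·11 = 319 ≡ 1, so λ ≡ 27.
  x = λ² - 38 - 14 = 729 - 52 ≡ 41; y = λ·(38 - 41) - 27 ≡ 51. → (41, 51)
4P: (41, 51) + (14, 15). λ = (15 - 51)/(14 - 41) ≡ 17/26 mod 53. 26⁻¹ ≡ 51 (mod 53), so λ ≡ 19.
  x = λ² - 41 - 14 = 361 - 55 ≡ 41; y = λ·(41 - 41) - 51 ≡ 2. → (41, 2)
5P: (41, 2) + (14, 15). λ = (15 - 2)/(14 - 41) ≡ 13/26 mod 53. 26⁻¹ ≡ 51 (mod 53) since 26·51 = 1326 ≡ 1, so λ ≡ 27.
  x = λ² - 41 - 14 = 729 - 55 ≡ 38; y = λ·(41 - 38) - 2 ≡ 26. → (38, 26)
6P: (38, 26) + (14, 15). λ = (15 - 26)/(14 - 38) ≡ 42/29 mod 53. 29⁻¹ ≡ 11 (mod 53), so λ ≡ 38.
  x = λ² - 38 - 14 = 1444 - 52 ≡ 14; y = λ·(38 - 14) - 26 ≡ 38. → (14, 38)
7P: (14, 38) + (14, 15): same x and y₁ ≡ -y₂, so the sum is O.
7P = O, so the order is 7.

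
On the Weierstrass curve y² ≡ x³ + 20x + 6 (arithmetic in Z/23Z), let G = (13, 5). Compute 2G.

tangent at (13, 5): λ = (3·13² + 20)/(2·5) ≡ 21/10. 10⁻¹ ≡ 7 (mod 23), so λ ≡ 21·7 ≡ 9.
  x = λ² - 13 - 13 = 81 - 26 ≡ 9; y = λ·(13 - 9) - 5 ≡ 8. → (9, 8)

(9, 8)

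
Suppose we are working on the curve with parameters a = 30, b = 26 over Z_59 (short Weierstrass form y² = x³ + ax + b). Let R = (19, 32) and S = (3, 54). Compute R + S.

(14, 57)

(19, 32) + (3, 54). λ = (54 - 32)/(3 - 19) ≡ 22/43 mod 59. 43⁻¹ ≡ 11 (mod 59), so λ ≡ 6.
  x = λ² - 19 - 3 = 36 - 22 ≡ 14; y = λ·(19 - 14) - 32 ≡ 57. → (14, 57)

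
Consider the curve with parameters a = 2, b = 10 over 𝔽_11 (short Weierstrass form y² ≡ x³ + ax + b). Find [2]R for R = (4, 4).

(7, 2)

tangent at (4, 4): λ = (3·4² + 2)/(2·4) ≡ 6/8. 8⁻¹ ≡ 7 (mod 11), so λ ≡ 6·7 ≡ 9.
  x = λ² - 4 - 4 = 81 - 8 ≡ 7; y = λ·(4 - 7) - 4 ≡ 2. → (7, 2)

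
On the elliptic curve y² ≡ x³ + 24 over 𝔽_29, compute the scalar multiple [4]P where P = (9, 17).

(15, 8)

Repeated addition: build up to 4P.
2P: tangent at (9, 17): λ = (3·9² + 0)/(2·17) ≡ 11/5. 5⁻¹ ≡ 6 (mod 29) since 5·6 = 30 ≡ 1, so λ ≡ 11·6 ≡ 8.
  x = λ² - 9 - 9 = 64 - 18 ≡ 17; y = λ·(9 - 17) - 17 ≡ 6. → (17, 6)
3P: (17, 6) + (9, 17). λ = (17 - 6)/(9 - 17) ≡ 11/21 mod 29. 21⁻¹ ≡ 18 (mod 29) since 21·18 = 378 ≡ 1, so λ ≡ 24.
  x = λ² - 17 - 9 = 576 - 26 ≡ 28; y = λ·(17 - 28) - 6 ≡ 20. → (28, 20)
4P: (28, 20) + (9, 17). λ = (17 - 20)/(9 - 28) ≡ 26/10 mod 29. 10⁻¹ ≡ 3 (mod 29) since 10·3 = 30 ≡ 1, so λ ≡ 20.
  x = λ² - 28 - 9 = 400 - 37 ≡ 15; y = λ·(28 - 15) - 20 ≡ 8. → (15, 8)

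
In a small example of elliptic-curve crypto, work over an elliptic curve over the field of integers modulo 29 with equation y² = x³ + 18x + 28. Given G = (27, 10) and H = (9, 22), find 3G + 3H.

(11, 22)

First 3G:
Repeated addition: build up to 3G.
2G: tangent at (27, 10): λ = (3·27² + 18)/(2·10) ≡ 1/20. 20⁻¹ ≡ 16 (mod 29), so λ ≡ 1·16 ≡ 16.
  x = λ² - 27 - 27 = 256 - 54 ≡ 28; y = λ·(27 - 28) - 10 ≡ 3. → (28, 3)
3G: (28, 3) + (27, 10). λ = (10 - 3)/(27 - 28) ≡ 7/28 mod 29. 28⁻¹ ≡ 28 (mod 29) since 28·28 = 784 ≡ 1, so λ ≡ 22.
  x = λ² - 28 - 27 = 484 - 55 ≡ 23; y = λ·(28 - 23) - 3 ≡ 20. → (23, 20)
3G = (23, 20).
Next 3H:
Repeated addition: build up to 3H.
2H: tangent at (9, 22): λ = (3·9² + 18)/(2·22) ≡ 0/15. 15⁻¹ ≡ 2 (mod 29), so λ ≡ 0·2 ≡ 0.
  x = λ² - 9 - 9 = 0 - 18 ≡ 11; y = λ·(9 - 11) - 22 ≡ 7. → (11, 7)
3H: (11, 7) + (9, 22). λ = (22 - 7)/(9 - 11) ≡ 15/27 mod 29. 27⁻¹ ≡ 14 (mod 29), so λ ≡ 7.
  x = λ² - 11 - 9 = 49 - 20 ≡ 0; y = λ·(11 - 0) - 7 ≡ 12. → (0, 12)
3H = (0, 12).
Finally 3G + 3H:
(23, 20) + (0, 12). λ = (12 - 20)/(0 - 23) ≡ 21/6 mod 29. 6⁻¹ ≡ 5 (mod 29) since 6·5 = 30 ≡ 1, so λ ≡ 18.
  x = λ² - 23 - 0 = 324 - 23 ≡ 11; y = λ·(23 - 11) - 20 ≡ 22. → (11, 22)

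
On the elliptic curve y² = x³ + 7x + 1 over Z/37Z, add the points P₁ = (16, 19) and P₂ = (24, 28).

(0, 36)

(16, 19) + (24, 28). λ = (28 - 19)/(24 - 16) ≡ 9/8 mod 37. 8⁻¹ ≡ 14 (mod 37), so λ ≡ 15.
  x = λ² - 16 - 24 = 225 - 40 ≡ 0; y = λ·(16 - 0) - 19 ≡ 36. → (0, 36)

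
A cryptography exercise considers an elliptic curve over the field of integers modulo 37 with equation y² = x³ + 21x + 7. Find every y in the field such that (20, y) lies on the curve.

x³ + 21x + 7 = 8427 ≡ 28 (mod 37).
Square roots of 28 mod 37: 18 and 19 (since 18² = 324 ≡ 28).

18, 19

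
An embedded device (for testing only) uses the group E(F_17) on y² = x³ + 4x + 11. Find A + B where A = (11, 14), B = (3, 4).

(11, 14) + (3, 4). λ = (4 - 14)/(3 - 11) ≡ 7/9 mod 17. 9⁻¹ ≡ 2 (mod 17) since 9·2 = 18 ≡ 1, so λ ≡ 14.
  x = λ² - 11 - 3 = 196 - 14 ≡ 12; y = λ·(11 - 12) - 14 ≡ 6. → (12, 6)

(12, 6)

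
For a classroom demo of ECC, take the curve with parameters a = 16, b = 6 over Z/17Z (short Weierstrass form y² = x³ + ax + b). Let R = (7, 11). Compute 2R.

(7, 6)

tangent at (7, 11): λ = (3·7² + 16)/(2·11) ≡ 10/5. 5⁻¹ ≡ 7 (mod 17), so λ ≡ 10·7 ≡ 2.
  x = λ² - 7 - 7 = 4 - 14 ≡ 7; y = λ·(7 - 7) - 11 ≡ 6. → (7, 6)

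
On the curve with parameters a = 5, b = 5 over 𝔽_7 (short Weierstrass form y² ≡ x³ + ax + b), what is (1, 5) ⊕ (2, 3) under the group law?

(1, 5) + (2, 3). λ = (3 - 5)/(2 - 1) ≡ 5/1 mod 7. 1⁻¹ ≡ 1 (mod 7), so λ ≡ 5.
  x = λ² - 1 - 2 = 25 - 3 ≡ 1; y = λ·(1 - 1) - 5 ≡ 2. → (1, 2)

(1, 2)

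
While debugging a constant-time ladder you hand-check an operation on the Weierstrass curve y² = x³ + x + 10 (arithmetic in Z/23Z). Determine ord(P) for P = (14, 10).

2P: tangent at (14, 10): λ = (3·14² + 1)/(2·10) ≡ 14/20. 20⁻¹ ≡ 15 (mod 23), so λ ≡ 14·15 ≡ 3.
  x = λ² - 14 - 14 = 9 - 28 ≡ 4; y = λ·(14 - 4) - 10 ≡ 20. → (4, 20)
3P: (4, 20) + (14, 10). λ = (10 - 20)/(14 - 4) ≡ 13/10 mod 23. 10⁻¹ ≡ 7 (mod 23), so λ ≡ 22.
  x = λ² - 4 - 14 = 484 - 18 ≡ 6; y = λ·(4 - 6) - 20 ≡ 5. → (6, 5)
4P: (6, 5) + (14, 10). λ = (10 - 5)/(14 - 6) ≡ 5/8 mod 23. 8⁻¹ ≡ 3 (mod 23), so λ ≡ 15.
  x = λ² - 6 - 14 = 225 - 20 ≡ 21; y = λ·(6 - 21) - 5 ≡ 0. → (21, 0)
5P: (21, 0) + (14, 10). λ = (10 - 0)/(14 - 21) ≡ 10/16 mod 23. 16⁻¹ ≡ 13 (mod 23), so λ ≡ 15.
  x = λ² - 21 - 14 = 225 - 35 ≡ 6; y = λ·(21 - 6) - 0 ≡ 18. → (6, 18)
6P: (6, 18) + (14, 10). λ = (10 - 18)/(14 - 6) ≡ 15/8 mod 23. 8⁻¹ ≡ 3 (mod 23) since 8·3 = 24 ≡ 1, so λ ≡ 22.
  x = λ² - 6 - 14 = 484 - 20 ≡ 4; y = λ·(6 - 4) - 18 ≡ 3. → (4, 3)
7P: (4, 3) + (14, 10). λ = (10 - 3)/(14 - 4) ≡ 7/10 mod 23. 10⁻¹ ≡ 7 (mod 23) since 10·7 = 70 ≡ 1, so λ ≡ 3.
  x = λ² - 4 - 14 = 9 - 18 ≡ 14; y = λ·(4 - 14) - 3 ≡ 13. → (14, 13)
8P: (14, 13) + (14, 10): same x and y₁ ≡ -y₂, so the sum is 𝒪.
8P = 𝒪, so the order is 8.

8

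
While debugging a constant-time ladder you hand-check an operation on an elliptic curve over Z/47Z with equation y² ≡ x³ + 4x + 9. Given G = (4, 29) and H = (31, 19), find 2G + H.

(8, 41)

First 2G:
Repeated addition: build up to 2G.
2G: tangent at (4, 29): λ = (3·4² + 4)/(2·29) ≡ 5/11. 11⁻¹ ≡ 30 (mod 47), so λ ≡ 5·30 ≡ 9.
  x = λ² - 4 - 4 = 81 - 8 ≡ 26; y = λ·(4 - 26) - 29 ≡ 8. → (26, 8)
2G = (26, 8).
Finally 2G + H:
(26, 8) + (31, 19). λ = (19 - 8)/(31 - 26) ≡ 11/5 mod 47. 5⁻¹ ≡ 19 (mod 47), so λ ≡ 21.
  x = λ² - 26 - 31 = 441 - 57 ≡ 8; y = λ·(26 - 8) - 8 ≡ 41. → (8, 41)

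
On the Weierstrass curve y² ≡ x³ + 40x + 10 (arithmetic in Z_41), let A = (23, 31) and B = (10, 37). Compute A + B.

(7, 31)

(23, 31) + (10, 37). λ = (37 - 31)/(10 - 23) ≡ 6/28 mod 41. 28⁻¹ ≡ 22 (mod 41) since 28·22 = 616 ≡ 1, so λ ≡ 9.
  x = λ² - 23 - 10 = 81 - 33 ≡ 7; y = λ·(23 - 7) - 31 ≡ 31. → (7, 31)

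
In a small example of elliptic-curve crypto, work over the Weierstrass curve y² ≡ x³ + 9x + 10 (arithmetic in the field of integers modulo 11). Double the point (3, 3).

(8, 0)

tangent at (3, 3): λ = (3·3² + 9)/(2·3) ≡ 3/6. 6⁻¹ ≡ 2 (mod 11) since 6·2 = 12 ≡ 1, so λ ≡ 3·2 ≡ 6.
  x = λ² - 3 - 3 = 36 - 6 ≡ 8; y = λ·(3 - 8) - 3 ≡ 0. → (8, 0)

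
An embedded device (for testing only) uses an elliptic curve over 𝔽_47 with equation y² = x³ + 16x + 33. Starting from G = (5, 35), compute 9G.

Double-and-add on 9 = (1001)₂. Start with G = (5, 35) for the leading 1-bit.
double: tangent at (5, 35): λ = (3·5² + 16)/(2·35) ≡ 44/23. 23⁻¹ ≡ 45 (mod 47), so λ ≡ 44·45 ≡ 6.
  x = λ² - 5 - 5 = 36 - 10 ≡ 26; y = λ·(5 - 26) - 35 ≡ 27. → (26, 27)
double: tangent at (26, 27): λ = (3·26² + 16)/(2·27) ≡ 23/7. 7⁻¹ ≡ 27 (mod 47), so λ ≡ 23·27 ≡ 10.
  x = λ² - 26 - 26 = 100 - 52 ≡ 1; y = λ·(26 - 1) - 27 ≡ 35. → (1, 35)
double: tangent at (1, 35): λ = (3·1² + 16)/(2·35) ≡ 19/23. 23⁻¹ ≡ 45 (mod 47), so λ ≡ 19·45 ≡ 9.
  x = λ² - 1 - 1 = 81 - 2 ≡ 32; y = λ·(1 - 32) - 35 ≡ 15. → (32, 15)
add G: (32, 15) + (5, 35). λ = (35 - 15)/(5 - 32) ≡ 20/20 mod 47. 20⁻¹ ≡ 40 (mod 47), so λ ≡ 1.
  x = λ² - 32 - 5 = 1 - 37 ≡ 11; y = λ·(32 - 11) - 15 ≡ 6. → (11, 6)

(11, 6)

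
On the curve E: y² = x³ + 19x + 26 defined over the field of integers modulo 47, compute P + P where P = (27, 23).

(2, 5)

tangent at (27, 23): λ = (3·27² + 19)/(2·23) ≡ 44/46. 46⁻¹ ≡ 46 (mod 47), so λ ≡ 44·46 ≡ 3.
  x = λ² - 27 - 27 = 9 - 54 ≡ 2; y = λ·(27 - 2) - 23 ≡ 5. → (2, 5)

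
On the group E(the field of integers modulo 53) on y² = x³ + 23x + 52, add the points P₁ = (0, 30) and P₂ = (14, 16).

(40, 10)

(0, 30) + (14, 16). λ = (16 - 30)/(14 - 0) ≡ 39/14 mod 53. 14⁻¹ ≡ 19 (mod 53), so λ ≡ 52.
  x = λ² - 0 - 14 = 2704 - 14 ≡ 40; y = λ·(0 - 40) - 30 ≡ 10. → (40, 10)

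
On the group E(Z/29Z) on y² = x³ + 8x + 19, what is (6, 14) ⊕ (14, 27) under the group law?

(6, 14) + (14, 27). λ = (27 - 14)/(14 - 6) ≡ 13/8 mod 29. 8⁻¹ ≡ 11 (mod 29), so λ ≡ 27.
  x = λ² - 6 - 14 = 729 - 20 ≡ 13; y = λ·(6 - 13) - 14 ≡ 0. → (13, 0)

(13, 0)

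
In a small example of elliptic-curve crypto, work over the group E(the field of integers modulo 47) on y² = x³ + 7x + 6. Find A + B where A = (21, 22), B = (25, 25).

(21, 22) + (25, 25). λ = (25 - 22)/(25 - 21) ≡ 3/4 mod 47. 4⁻¹ ≡ 12 (mod 47), so λ ≡ 36.
  x = λ² - 21 - 25 = 1296 - 46 ≡ 28; y = λ·(21 - 28) - 22 ≡ 8. → (28, 8)

(28, 8)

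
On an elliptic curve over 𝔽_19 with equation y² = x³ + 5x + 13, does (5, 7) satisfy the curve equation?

y² = 7² ≡ 11; x³ + 5x + 13 = 163 ≡ 11 (mod 19). 11 = 11.

yes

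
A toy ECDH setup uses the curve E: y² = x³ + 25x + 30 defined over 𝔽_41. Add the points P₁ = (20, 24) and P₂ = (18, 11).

(35, 22)

(20, 24) + (18, 11). λ = (11 - 24)/(18 - 20) ≡ 28/39 mod 41. 39⁻¹ ≡ 20 (mod 41) since 39·20 = 780 ≡ 1, so λ ≡ 27.
  x = λ² - 20 - 18 = 729 - 38 ≡ 35; y = λ·(20 - 35) - 24 ≡ 22. → (35, 22)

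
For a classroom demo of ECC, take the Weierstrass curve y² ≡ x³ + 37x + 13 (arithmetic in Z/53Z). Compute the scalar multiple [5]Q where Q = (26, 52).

(37, 25)

Double-and-add on 5 = (101)₂. Start with Q = (26, 52) for the leading 1-bit.
double: tangent at (26, 52): λ = (3·26² + 37)/(2·52) ≡ 51/51. 51⁻¹ ≡ 26 (mod 53), so λ ≡ 51·26 ≡ 1.
  x = λ² - 26 - 26 = 1 - 52 ≡ 2; y = λ·(26 - 2) - 52 ≡ 25. → (2, 25)
double: tangent at (2, 25): λ = (3·2² + 37)/(2·25) ≡ 49/50. 50⁻¹ ≡ 35 (mod 53) since 50·35 = 1750 ≡ 1, so λ ≡ 49·35 ≡ 19.
  x = λ² - 2 - 2 = 361 - 4 ≡ 39; y = λ·(2 - 39) - 25 ≡ 14. → (39, 14)
add Q: (39, 14) + (26, 52). λ = (52 - 14)/(26 - 39) ≡ 38/40 mod 53. 40⁻¹ ≡ 4 (mod 53) since 40·4 = 160 ≡ 1, so λ ≡ 46.
  x = λ² - 39 - 26 = 2116 - 65 ≡ 37; y = λ·(39 - 37) - 14 ≡ 25. → (37, 25)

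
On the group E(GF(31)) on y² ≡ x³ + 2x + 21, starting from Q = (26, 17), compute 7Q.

Double-and-add on 7 = (111)₂. Start with Q = (26, 17) for the leading 1-bit.
double: tangent at (26, 17): λ = (3·26² + 2)/(2·17) ≡ 15/3. 3⁻¹ ≡ 21 (mod 31), so λ ≡ 15·21 ≡ 5.
  x = λ² - 26 - 26 = 25 - 52 ≡ 4; y = λ·(26 - 4) - 17 ≡ 0. → (4, 0)
add Q: (4, 0) + (26, 17). λ = (17 - 0)/(26 - 4) ≡ 17/22 mod 31. 22⁻¹ ≡ 24 (mod 31), so λ ≡ 5.
  x = λ² - 4 - 26 = 25 - 30 ≡ 26; y = λ·(4 - 26) - 0 ≡ 14. → (26, 14)
double: tangent at (26, 14): λ = (3·26² + 2)/(2·14) ≡ 15/28. 28⁻¹ ≡ 10 (mod 31) since 28·10 = 280 ≡ 1, so λ ≡ 15·10 ≡ 26.
  x = λ² - 26 - 26 = 676 - 52 ≡ 4; y = λ·(26 - 4) - 14 ≡ 0. → (4, 0)
add Q: (4, 0) + (26, 17). λ = (17 - 0)/(26 - 4) ≡ 17/22 mod 31. 22⁻¹ ≡ 24 (mod 31), so λ ≡ 5.
  x = λ² - 4 - 26 = 25 - 30 ≡ 26; y = λ·(4 - 26) - 0 ≡ 14. → (26, 14)

(26, 14)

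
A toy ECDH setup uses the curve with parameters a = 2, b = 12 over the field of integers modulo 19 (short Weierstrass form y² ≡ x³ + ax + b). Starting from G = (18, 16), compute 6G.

Double-and-add on 6 = (110)₂. Start with G = (18, 16) for the leading 1-bit.
double: tangent at (18, 16): λ = (3·18² + 2)/(2·16) ≡ 5/13. 13⁻¹ ≡ 3 (mod 19), so λ ≡ 5·3 ≡ 15.
  x = λ² - 18 - 18 = 225 - 36 ≡ 18; y = λ·(18 - 18) - 16 ≡ 3. → (18, 3)
add G: (18, 3) + (18, 16): same x and y₁ ≡ -y₂, so the sum is 𝒪.
double: 𝒪 + 𝒪 = 𝒪 (identity).

O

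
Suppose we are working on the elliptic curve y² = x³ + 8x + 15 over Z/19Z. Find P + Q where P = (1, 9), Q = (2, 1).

(4, 15)

(1, 9) + (2, 1). λ = (1 - 9)/(2 - 1) ≡ 11/1 mod 19. 1⁻¹ ≡ 1 (mod 19) since 1·1 = 1 ≡ 1, so λ ≡ 11.
  x = λ² - 1 - 2 = 121 - 3 ≡ 4; y = λ·(1 - 4) - 9 ≡ 15. → (4, 15)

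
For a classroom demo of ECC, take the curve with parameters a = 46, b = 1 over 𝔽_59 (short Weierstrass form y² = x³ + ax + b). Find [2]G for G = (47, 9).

tangent at (47, 9): λ = (3·47² + 46)/(2·9) ≡ 6/18. 18⁻¹ ≡ 23 (mod 59) since 18·23 = 414 ≡ 1, so λ ≡ 6·23 ≡ 20.
  x = λ² - 47 - 47 = 400 - 94 ≡ 11; y = λ·(47 - 11) - 9 ≡ 3. → (11, 3)

(11, 3)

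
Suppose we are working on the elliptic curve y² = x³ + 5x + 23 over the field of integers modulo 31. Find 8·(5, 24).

Write Q = (5, 24).
Repeated addition: build up to 8Q.
2Q: tangent at (5, 24): λ = (3·5² + 5)/(2·24) ≡ 18/17. 17⁻¹ ≡ 11 (mod 31) since 17·11 = 187 ≡ 1, so λ ≡ 18·11 ≡ 12.
  x = λ² - 5 - 5 = 144 - 10 ≡ 10; y = λ·(5 - 10) - 24 ≡ 9. → (10, 9)
3Q: (10, 9) + (5, 24). λ = (24 - 9)/(5 - 10) ≡ 15/26 mod 31. 26⁻¹ ≡ 6 (mod 31), so λ ≡ 28.
  x = λ² - 10 - 5 = 784 - 15 ≡ 25; y = λ·(10 - 25) - 9 ≡ 5. → (25, 5)
4Q: (25, 5) + (5, 24). λ = (24 - 5)/(5 - 25) ≡ 19/11 mod 31. 11⁻¹ ≡ 17 (mod 31), so λ ≡ 13.
  x = λ² - 25 - 5 = 169 - 30 ≡ 15; y = λ·(25 - 15) - 5 ≡ 1. → (15, 1)
5Q: (15, 1) + (5, 24). λ = (24 - 1)/(5 - 15) ≡ 23/21 mod 31. 21⁻¹ ≡ 3 (mod 31), so λ ≡ 7.
  x = λ² - 15 - 5 = 49 - 20 ≡ 29; y = λ·(15 - 29) - 1 ≡ 25. → (29, 25)
6Q: (29, 25) + (5, 24). λ = (24 - 25)/(5 - 29) ≡ 30/7 mod 31. 7⁻¹ ≡ 9 (mod 31), so λ ≡ 22.
  x = λ² - 29 - 5 = 484 - 34 ≡ 16; y = λ·(29 - 16) - 25 ≡ 13. → (16, 13)
7Q: (16, 13) + (5, 24). λ = (24 - 13)/(5 - 16) ≡ 11/20 mod 31. 20⁻¹ ≡ 14 (mod 31), so λ ≡ 30.
  x = λ² - 16 - 5 = 900 - 21 ≡ 11; y = λ·(16 - 11) - 13 ≡ 13. → (11, 13)
8Q: (11, 13) + (5, 24). λ = (24 - 13)/(5 - 11) ≡ 11/25 mod 31. 25⁻¹ ≡ 5 (mod 31), so λ ≡ 24.
  x = λ² - 11 - 5 = 576 - 16 ≡ 2; y = λ·(11 - 2) - 13 ≡ 17. → (2, 17)

(2, 17)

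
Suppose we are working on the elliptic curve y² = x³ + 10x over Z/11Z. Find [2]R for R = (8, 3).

(4, 7)

tangent at (8, 3): λ = (3·8² + 10)/(2·3) ≡ 4/6. 6⁻¹ ≡ 2 (mod 11) since 6·2 = 12 ≡ 1, so λ ≡ 4·2 ≡ 8.
  x = λ² - 8 - 8 = 64 - 16 ≡ 4; y = λ·(8 - 4) - 3 ≡ 7. → (4, 7)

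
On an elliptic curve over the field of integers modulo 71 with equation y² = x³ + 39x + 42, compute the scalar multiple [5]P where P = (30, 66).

(29, 12)

Double-and-add on 5 = (101)₂. Start with P = (30, 66) for the leading 1-bit.
double: tangent at (30, 66): λ = (3·30² + 39)/(2·66) ≡ 41/61. 61⁻¹ ≡ 7 (mod 71), so λ ≡ 41·7 ≡ 3.
  x = λ² - 30 - 30 = 9 - 60 ≡ 20; y = λ·(30 - 20) - 66 ≡ 35. → (20, 35)
double: tangent at (20, 35): λ = (3·20² + 39)/(2·35) ≡ 32/70. 70⁻¹ ≡ 70 (mod 71), so λ ≡ 32·70 ≡ 39.
  x = λ² - 20 - 20 = 1521 - 40 ≡ 61; y = λ·(20 - 61) - 35 ≡ 70. → (61, 70)
add P: (61, 70) + (30, 66). λ = (66 - 70)/(30 - 61) ≡ 67/40 mod 71. 40⁻¹ ≡ 16 (mod 71) since 40·16 = 640 ≡ 1, so λ ≡ 7.
  x = λ² - 61 - 30 = 49 - 91 ≡ 29; y = λ·(61 - 29) - 70 ≡ 12. → (29, 12)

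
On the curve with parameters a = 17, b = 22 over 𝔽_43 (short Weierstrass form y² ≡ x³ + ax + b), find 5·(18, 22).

Write G = (18, 22).
Double-and-add on 5 = (101)₂. Start with G = (18, 22) for the leading 1-bit.
double: tangent at (18, 22): λ = (3·18² + 17)/(2·22) ≡ 0/1. 1⁻¹ ≡ 1 (mod 43) since 1·1 = 1 ≡ 1, so λ ≡ 0·1 ≡ 0.
  x = λ² - 18 - 18 = 0 - 36 ≡ 7; y = λ·(18 - 7) - 22 ≡ 21. → (7, 21)
double: tangent at (7, 21): λ = (3·7² + 17)/(2·21) ≡ 35/42. 42⁻¹ ≡ 42 (mod 43) since 42·42 = 1764 ≡ 1, so λ ≡ 35·42 ≡ 8.
  x = λ² - 7 - 7 = 64 - 14 ≡ 7; y = λ·(7 - 7) - 21 ≡ 22. → (7, 22)
add G: (7, 22) + (18, 22). λ = (22 - 22)/(18 - 7) ≡ 0/11 mod 43. 11⁻¹ ≡ 4 (mod 43), so λ ≡ 0.
  x = λ² - 7 - 18 = 0 - 25 ≡ 18; y = λ·(7 - 18) - 22 ≡ 21. → (18, 21)

(18, 21)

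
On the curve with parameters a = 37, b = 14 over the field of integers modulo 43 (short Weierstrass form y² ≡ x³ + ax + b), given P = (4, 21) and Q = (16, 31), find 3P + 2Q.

(3, 18)

First 3P:
Repeated addition: build up to 3P.
2P: tangent at (4, 21): λ = (3·4² + 37)/(2·21) ≡ 42/42. 42⁻¹ ≡ 42 (mod 43), so λ ≡ 42·42 ≡ 1.
  x = λ² - 4 - 4 = 1 - 8 ≡ 36; y = λ·(4 - 36) - 21 ≡ 33. → (36, 33)
3P: (36, 33) + (4, 21). λ = (21 - 33)/(4 - 36) ≡ 31/11 mod 43. 11⁻¹ ≡ 4 (mod 43), so λ ≡ 38.
  x = λ² - 36 - 4 = 1444 - 40 ≡ 28; y = λ·(36 - 28) - 33 ≡ 13. → (28, 13)
3P = (28, 13).
Next 2Q:
Repeated addition: build up to 2Q.
2Q: tangent at (16, 31): λ = (3·16² + 37)/(2·31) ≡ 31/19. 19⁻¹ ≡ 34 (mod 43), so λ ≡ 31·34 ≡ 22.
  x = λ² - 16 - 16 = 484 - 32 ≡ 22; y = λ·(16 - 22) - 31 ≡ 9. → (22, 9)
2Q = (22, 9).
Finally 3P + 2Q:
(28, 13) + (22, 9). λ = (9 - 13)/(22 - 28) ≡ 39/37 mod 43. 37⁻¹ ≡ 7 (mod 43) since 37·7 = 259 ≡ 1, so λ ≡ 15.
  x = λ² - 28 - 22 = 225 - 50 ≡ 3; y = λ·(28 - 3) - 13 ≡ 18. → (3, 18)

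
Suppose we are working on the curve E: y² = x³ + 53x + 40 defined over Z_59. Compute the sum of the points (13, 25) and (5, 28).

(13, 25) + (5, 28). λ = (28 - 25)/(5 - 13) ≡ 3/51 mod 59. 51⁻¹ ≡ 22 (mod 59), so λ ≡ 7.
  x = λ² - 13 - 5 = 49 - 18 ≡ 31; y = λ·(13 - 31) - 25 ≡ 26. → (31, 26)

(31, 26)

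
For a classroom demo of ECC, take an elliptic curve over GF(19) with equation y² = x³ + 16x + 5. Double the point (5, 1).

(13, 15)

tangent at (5, 1): λ = (3·5² + 16)/(2·1) ≡ 15/2. 2⁻¹ ≡ 10 (mod 19) since 2·10 = 20 ≡ 1, so λ ≡ 15·10 ≡ 17.
  x = λ² - 5 - 5 = 289 - 10 ≡ 13; y = λ·(5 - 13) - 1 ≡ 15. → (13, 15)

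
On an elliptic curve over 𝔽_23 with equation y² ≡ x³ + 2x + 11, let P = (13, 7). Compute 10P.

O

Repeated addition: build up to 10P.
2P: tangent at (13, 7): λ = (3·13² + 2)/(2·7) ≡ 3/14. 14⁻¹ ≡ 5 (mod 23), so λ ≡ 3·5 ≡ 15.
  x = λ² - 13 - 13 = 225 - 26 ≡ 15; y = λ·(13 - 15) - 7 ≡ 9. → (15, 9)
3P: (15, 9) + (13, 7). λ = (7 - 9)/(13 - 15) ≡ 21/21 mod 23. 21⁻¹ ≡ 11 (mod 23), so λ ≡ 1.
  x = λ² - 15 - 13 = 1 - 28 ≡ 19; y = λ·(15 - 19) - 9 ≡ 10. → (19, 10)
4P: (19, 10) + (13, 7). λ = (7 - 10)/(13 - 19) ≡ 20/17 mod 23. 17⁻¹ ≡ 19 (mod 23) since 17·19 = 323 ≡ 1, so λ ≡ 12.
  x = λ² - 19 - 13 = 144 - 32 ≡ 20; y = λ·(19 - 20) - 10 ≡ 1. → (20, 1)
5P: (20, 1) + (13, 7). λ = (7 - 1)/(13 - 20) ≡ 6/16 mod 23. 16⁻¹ ≡ 13 (mod 23), so λ ≡ 9.
  x = λ² - 20 - 13 = 81 - 33 ≡ 2; y = λ·(20 - 2) - 1 ≡ 0. → (2, 0)
6P: (2, 0) + (13, 7). λ = (7 - 0)/(13 - 2) ≡ 7/11 mod 23. 11⁻¹ ≡ 21 (mod 23), so λ ≡ 9.
  x = λ² - 2 - 13 = 81 - 15 ≡ 20; y = λ·(2 - 20) - 0 ≡ 22. → (20, 22)
7P: (20, 22) + (13, 7). λ = (7 - 22)/(13 - 20) ≡ 8/16 mod 23. 16⁻¹ ≡ 13 (mod 23), so λ ≡ 12.
  x = λ² - 20 - 13 = 144 - 33 ≡ 19; y = λ·(20 - 19) - 22 ≡ 13. → (19, 13)
8P: (19, 13) + (13, 7). λ = (7 - 13)/(13 - 19) ≡ 17/17 mod 23. 17⁻¹ ≡ 19 (mod 23) since 17·19 = 323 ≡ 1, so λ ≡ 1.
  x = λ² - 19 - 13 = 1 - 32 ≡ 15; y = λ·(19 - 15) - 13 ≡ 14. → (15, 14)
9P: (15, 14) + (13, 7). λ = (7 - 14)/(13 - 15) ≡ 16/21 mod 23. 21⁻¹ ≡ 11 (mod 23) since 21·11 = 231 ≡ 1, so λ ≡ 15.
  x = λ² - 15 - 13 = 225 - 28 ≡ 13; y = λ·(15 - 13) - 14 ≡ 16. → (13, 16)
10P: (13, 16) + (13, 7): same x and y₁ ≡ -y₂, so the sum is the point at infinity.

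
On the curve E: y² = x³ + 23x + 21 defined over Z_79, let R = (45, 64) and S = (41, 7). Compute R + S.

(45, 64) + (41, 7). λ = (7 - 64)/(41 - 45) ≡ 22/75 mod 79. 75⁻¹ ≡ 59 (mod 79), so λ ≡ 34.
  x = λ² - 45 - 41 = 1156 - 86 ≡ 43; y = λ·(45 - 43) - 64 ≡ 4. → (43, 4)

(43, 4)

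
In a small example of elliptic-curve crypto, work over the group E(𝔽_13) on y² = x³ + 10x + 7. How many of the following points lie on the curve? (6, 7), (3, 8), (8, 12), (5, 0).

(6, 7): 7² ≡ 10, rhs ≡ 10 → on.
(3, 8): 8² ≡ 12, rhs ≡ 12 → on.
(8, 12): 12² ≡ 1, rhs ≡ 1 → on.
(5, 0): 0² ≡ 0, rhs ≡ 0 → on.

4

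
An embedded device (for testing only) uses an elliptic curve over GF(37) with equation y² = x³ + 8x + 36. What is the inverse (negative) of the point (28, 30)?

(28, 7)

-(28, 30) = (28, -30 mod 37) = (28, 7).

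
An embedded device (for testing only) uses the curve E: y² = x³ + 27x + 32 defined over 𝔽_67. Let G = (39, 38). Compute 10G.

Repeated addition: build up to 10G.
2G: tangent at (39, 38): λ = (3·39² + 27)/(2·38) ≡ 34/9. 9⁻¹ ≡ 15 (mod 67), so λ ≡ 34·15 ≡ 41.
  x = λ² - 39 - 39 = 1681 - 78 ≡ 62; y = λ·(39 - 62) - 38 ≡ 24. → (62, 24)
3G: (62, 24) + (39, 38). λ = (38 - 24)/(39 - 62) ≡ 14/44 mod 67. 44⁻¹ ≡ 32 (mod 67) since 44·32 = 1408 ≡ 1, so λ ≡ 46.
  x = λ² - 62 - 39 = 2116 - 101 ≡ 5; y = λ·(62 - 5) - 24 ≡ 52. → (5, 52)
4G: (5, 52) + (39, 38). λ = (38 - 52)/(39 - 5) ≡ 53/34 mod 67. 34⁻¹ ≡ 2 (mod 67) since 34·2 = 68 ≡ 1, so λ ≡ 39.
  x = λ² - 5 - 39 = 1521 - 44 ≡ 3; y = λ·(5 - 3) - 52 ≡ 26. → (3, 26)
5G: (3, 26) + (39, 38). λ = (38 - 26)/(39 - 3) ≡ 12/36 mod 67. 36⁻¹ ≡ 54 (mod 67), so λ ≡ 45.
  x = λ² - 3 - 39 = 2025 - 42 ≡ 40; y = λ·(3 - 40) - 26 ≡ 51. → (40, 51)
6G: (40, 51) + (39, 38). λ = (38 - 51)/(39 - 40) ≡ 54/66 mod 67. 66⁻¹ ≡ 66 (mod 67) since 66·66 = 4356 ≡ 1, so λ ≡ 13.
  x = λ² - 40 - 39 = 169 - 79 ≡ 23; y = λ·(40 - 23) - 51 ≡ 36. → (23, 36)
7G: (23, 36) + (39, 38). λ = (38 - 36)/(39 - 23) ≡ 2/16 mod 67. 16⁻¹ ≡ 21 (mod 67) since 16·21 = 336 ≡ 1, so λ ≡ 42.
  x = λ² - 23 - 39 = 1764 - 62 ≡ 27; y = λ·(23 - 27) - 36 ≡ 64. → (27, 64)
8G: (27, 64) + (39, 38). λ = (38 - 64)/(39 - 27) ≡ 41/12 mod 67. 12⁻¹ ≡ 28 (mod 67), so λ ≡ 9.
  x = λ² - 27 - 39 = 81 - 66 ≡ 15; y = λ·(27 - 15) - 64 ≡ 44. → (15, 44)
9G: (15, 44) + (39, 38). λ = (38 - 44)/(39 - 15) ≡ 61/24 mod 67. 24⁻¹ ≡ 14 (mod 67) since 24·14 = 336 ≡ 1, so λ ≡ 50.
  x = λ² - 15 - 39 = 2500 - 54 ≡ 34; y = λ·(15 - 34) - 44 ≡ 11. → (34, 11)
10G: (34, 11) + (39, 38). λ = (38 - 11)/(39 - 34) ≡ 27/5 mod 67. 5⁻¹ ≡ 27 (mod 67), so λ ≡ 59.
  x = λ² - 34 - 39 = 3481 - 73 ≡ 58; y = λ·(34 - 58) - 11 ≡ 47. → (58, 47)

(58, 47)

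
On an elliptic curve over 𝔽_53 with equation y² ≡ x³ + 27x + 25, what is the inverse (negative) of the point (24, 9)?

-(24, 9) = (24, -9 mod 53) = (24, 44).

(24, 44)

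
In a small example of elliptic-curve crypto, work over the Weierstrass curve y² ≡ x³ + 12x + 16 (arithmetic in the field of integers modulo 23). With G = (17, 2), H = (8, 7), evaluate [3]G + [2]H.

First 3G:
Repeated addition: build up to 3G.
2G: tangent at (17, 2): λ = (3·17² + 12)/(2·2) ≡ 5/4. 4⁻¹ ≡ 6 (mod 23) since 4·6 = 24 ≡ 1, so λ ≡ 5·6 ≡ 7.
  x = λ² - 17 - 17 = 49 - 34 ≡ 15; y = λ·(17 - 15) - 2 ≡ 12. → (15, 12)
3G: (15, 12) + (17, 2). λ = (2 - 12)/(17 - 15) ≡ 13/2 mod 23. 2⁻¹ ≡ 12 (mod 23), so λ ≡ 18.
  x = λ² - 15 - 17 = 324 - 32 ≡ 16; y = λ·(15 - 16) - 12 ≡ 16. → (16, 16)
3G = (16, 16).
Next 2H:
Repeated addition: build up to 2H.
2H: tangent at (8, 7): λ = (3·8² + 12)/(2·7) ≡ 20/14. 14⁻¹ ≡ 5 (mod 23) since 14·5 = 70 ≡ 1, so λ ≡ 20·5 ≡ 8.
  x = λ² - 8 - 8 = 64 - 16 ≡ 2; y = λ·(8 - 2) - 7 ≡ 18. → (2, 18)
2H = (2, 18).
Finally 3G + 2H:
(16, 16) + (2, 18). λ = (18 - 16)/(2 - 16) ≡ 2/9 mod 23. 9⁻¹ ≡ 18 (mod 23) since 9·18 = 162 ≡ 1, so λ ≡ 13.
  x = λ² - 16 - 2 = 169 - 18 ≡ 13; y = λ·(16 - 13) - 16 ≡ 0. → (13, 0)

(13, 0)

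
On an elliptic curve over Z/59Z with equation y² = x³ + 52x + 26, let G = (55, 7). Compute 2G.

tangent at (55, 7): λ = (3·55² + 52)/(2·7) ≡ 41/14. 14⁻¹ ≡ 38 (mod 59) since 14·38 = 532 ≡ 1, so λ ≡ 41·38 ≡ 24.
  x = λ² - 55 - 55 = 576 - 110 ≡ 53; y = λ·(55 - 53) - 7 ≡ 41. → (53, 41)

(53, 41)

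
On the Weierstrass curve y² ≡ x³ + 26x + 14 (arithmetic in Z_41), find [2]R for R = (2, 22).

(38, 14)

tangent at (2, 22): λ = (3·2² + 26)/(2·22) ≡ 38/3. 3⁻¹ ≡ 14 (mod 41), so λ ≡ 38·14 ≡ 40.
  x = λ² - 2 - 2 = 1600 - 4 ≡ 38; y = λ·(2 - 38) - 22 ≡ 14. → (38, 14)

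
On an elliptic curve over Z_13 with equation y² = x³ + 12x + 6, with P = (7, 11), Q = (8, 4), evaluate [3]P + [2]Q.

(2, 8)

First 3P:
Repeated addition: build up to 3P.
2P: tangent at (7, 11): λ = (3·7² + 12)/(2·11) ≡ 3/9. 9⁻¹ ≡ 3 (mod 13) since 9·3 = 27 ≡ 1, so λ ≡ 3·3 ≡ 9.
  x = λ² - 7 - 7 = 81 - 14 ≡ 2; y = λ·(7 - 2) - 11 ≡ 8. → (2, 8)
3P: (2, 8) + (7, 11). λ = (11 - 8)/(7 - 2) ≡ 3/5 mod 13. 5⁻¹ ≡ 8 (mod 13), so λ ≡ 11.
  x = λ² - 2 - 7 = 121 - 9 ≡ 8; y = λ·(2 - 8) - 8 ≡ 4. → (8, 4)
3P = (8, 4).
Next 2Q:
Repeated addition: build up to 2Q.
2Q: tangent at (8, 4): λ = (3·8² + 12)/(2·4) ≡ 9/8. 8⁻¹ ≡ 5 (mod 13) since 8·5 = 40 ≡ 1, so λ ≡ 9·5 ≡ 6.
  x = λ² - 8 - 8 = 36 - 16 ≡ 7; y = λ·(8 - 7) - 4 ≡ 2. → (7, 2)
2Q = (7, 2).
Finally 3P + 2Q:
(8, 4) + (7, 2). λ = (2 - 4)/(7 - 8) ≡ 11/12 mod 13. 12⁻¹ ≡ 12 (mod 13) since 12·12 = 144 ≡ 1, so λ ≡ 2.
  x = λ² - 8 - 7 = 4 - 15 ≡ 2; y = λ·(8 - 2) - 4 ≡ 8. → (2, 8)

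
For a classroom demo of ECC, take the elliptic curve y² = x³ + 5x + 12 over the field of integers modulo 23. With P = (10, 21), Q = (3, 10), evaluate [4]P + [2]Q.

First 4P:
Double-and-add on 4 = (100)₂. Start with P = (10, 21) for the leading 1-bit.
double: tangent at (10, 21): λ = (3·10² + 5)/(2·21) ≡ 6/19. 19⁻¹ ≡ 17 (mod 23) since 19·17 = 323 ≡ 1, so λ ≡ 6·17 ≡ 10.
  x = λ² - 10 - 10 = 100 - 20 ≡ 11; y = λ·(10 - 11) - 21 ≡ 15. → (11, 15)
double: tangent at (11, 15): λ = (3·11² + 5)/(2·15) ≡ 0/7. 7⁻¹ ≡ 10 (mod 23) since 7·10 = 70 ≡ 1, so λ ≡ 0·10 ≡ 0.
  x = λ² - 11 - 11 = 0 - 22 ≡ 1; y = λ·(11 - 1) - 15 ≡ 8. → (1, 8)
4P = (1, 8).
Next 2Q:
Repeated addition: build up to 2Q.
2Q: tangent at (3, 10): λ = (3·3² + 5)/(2·10) ≡ 9/20. 20⁻¹ ≡ 15 (mod 23), so λ ≡ 9·15 ≡ 20.
  x = λ² - 3 - 3 = 400 - 6 ≡ 3; y = λ·(3 - 3) - 10 ≡ 13. → (3, 13)
2Q = (3, 13).
Finally 4P + 2Q:
(1, 8) + (3, 13). λ = (13 - 8)/(3 - 1) ≡ 5/2 mod 23. 2⁻¹ ≡ 12 (mod 23), so λ ≡ 14.
  x = λ² - 1 - 3 = 196 - 4 ≡ 8; y = λ·(1 - 8) - 8 ≡ 9. → (8, 9)

(8, 9)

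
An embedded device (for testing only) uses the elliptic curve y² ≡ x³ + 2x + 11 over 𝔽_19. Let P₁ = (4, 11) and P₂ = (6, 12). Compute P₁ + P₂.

(4, 11) + (6, 12). λ = (12 - 11)/(6 - 4) ≡ 1/2 mod 19. 2⁻¹ ≡ 10 (mod 19), so λ ≡ 10.
  x = λ² - 4 - 6 = 100 - 10 ≡ 14; y = λ·(4 - 14) - 11 ≡ 3. → (14, 3)

(14, 3)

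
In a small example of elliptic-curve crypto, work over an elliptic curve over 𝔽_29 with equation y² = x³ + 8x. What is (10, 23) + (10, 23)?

tangent at (10, 23): λ = (3·10² + 8)/(2·23) ≡ 18/17. 17⁻¹ ≡ 12 (mod 29), so λ ≡ 18·12 ≡ 13.
  x = λ² - 10 - 10 = 169 - 20 ≡ 4; y = λ·(10 - 4) - 23 ≡ 26. → (4, 26)

(4, 26)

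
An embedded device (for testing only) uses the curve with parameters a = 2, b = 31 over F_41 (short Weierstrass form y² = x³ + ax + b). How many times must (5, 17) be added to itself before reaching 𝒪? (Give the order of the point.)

11

2P: tangent at (5, 17): λ = (3·5² + 2)/(2·17) ≡ 36/34. 34⁻¹ ≡ 35 (mod 41), so λ ≡ 36·35 ≡ 30.
  x = λ² - 5 - 5 = 900 - 10 ≡ 29; y = λ·(5 - 29) - 17 ≡ 1. → (29, 1)
3P: (29, 1) + (5, 17). λ = (17 - 1)/(5 - 29) ≡ 16/17 mod 41. 17⁻¹ ≡ 29 (mod 41), so λ ≡ 13.
  x = λ² - 29 - 5 = 169 - 34 ≡ 12; y = λ·(29 - 12) - 1 ≡ 15. → (12, 15)
4P: (12, 15) + (5, 17). λ = (17 - 15)/(5 - 12) ≡ 2/34 mod 41. 34⁻¹ ≡ 35 (mod 41) since 34·35 = 1190 ≡ 1, so λ ≡ 29.
  x = λ² - 12 - 5 = 841 - 17 ≡ 4; y = λ·(12 - 4) - 15 ≡ 12. → (4, 12)
5P: (4, 12) + (5, 17). λ = (17 - 12)/(5 - 4) ≡ 5/1 mod 41. 1⁻¹ ≡ 1 (mod 41), so λ ≡ 5.
  x = λ² - 4 - 5 = 25 - 9 ≡ 16; y = λ·(4 - 16) - 12 ≡ 10. → (16, 10)
6P: (16, 10) + (5, 17). λ = (17 - 10)/(5 - 16) ≡ 7/30 mod 41. 30⁻¹ ≡ 26 (mod 41), so λ ≡ 18.
  x = λ² - 16 - 5 = 324 - 21 ≡ 16; y = λ·(16 - 16) - 10 ≡ 31. → (16, 31)
7P: (16, 31) + (5, 17). λ = (17 - 31)/(5 - 16) ≡ 27/30 mod 41. 30⁻¹ ≡ 26 (mod 41), so λ ≡ 5.
  x = λ² - 16 - 5 = 25 - 21 ≡ 4; y = λ·(16 - 4) - 31 ≡ 29. → (4, 29)
8P: (4, 29) + (5, 17). λ = (17 - 29)/(5 - 4) ≡ 29/1 mod 41. 1⁻¹ ≡ 1 (mod 41) since 1·1 = 1 ≡ 1, so λ ≡ 29.
  x = λ² - 4 - 5 = 841 - 9 ≡ 12; y = λ·(4 - 12) - 29 ≡ 26. → (12, 26)
9P: (12, 26) + (5, 17). λ = (17 - 26)/(5 - 12) ≡ 32/34 mod 41. 34⁻¹ ≡ 35 (mod 41), so λ ≡ 13.
  x = λ² - 12 - 5 = 169 - 17 ≡ 29; y = λ·(12 - 29) - 26 ≡ 40. → (29, 40)
10P: (29, 40) + (5, 17). λ = (17 - 40)/(5 - 29) ≡ 18/17 mod 41. 17⁻¹ ≡ 29 (mod 41), so λ ≡ 30.
  x = λ² - 29 - 5 = 900 - 34 ≡ 5; y = λ·(29 - 5) - 40 ≡ 24. → (5, 24)
11P: (5, 24) + (5, 17): same x and y₁ ≡ -y₂, so the sum is 𝒪.
11P = 𝒪, so the order is 11.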